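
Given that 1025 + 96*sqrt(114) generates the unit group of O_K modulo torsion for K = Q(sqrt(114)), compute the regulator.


epsilon = 1025 + 96*sqrt(114)
= 2049.9995
R = ln(2049.9995)
= 7.6256

7.6256


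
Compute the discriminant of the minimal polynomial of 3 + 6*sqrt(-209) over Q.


The element 3 + 6*sqrt(-209) has minimal polynomial:
x^2 - 6*x + 7533
Discriminant = (-6)^2 - 4*(7533)
= 36 - 30132
= -30096

-30096


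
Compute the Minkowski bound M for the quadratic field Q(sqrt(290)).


d = 290, d mod 4 = 2, so disc(K) = 4d = 1160; |disc(K)| = 1160
Real quadratic field, so n = 2, s = r2 = 0, r1 = 2
M = (n!/n^n) * (4/pi)^s * sqrt(|disc(K)|) = (2!/2^2) * (4/pi)^0 * sqrt(1160)
= 0.5 * 1.000000 * 34.058773
= 17.0294

17.0294


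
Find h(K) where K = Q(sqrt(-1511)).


K = Q(sqrt(-1511)). d mod 4 = 1, so D = disc(K) = d = -1511
h(K) equals the number of primitive reduced positive-definite forms (a, b, c) = a*x^2 + b*x*y + c*y^2 with b^2 - 4ac = D,
where reduced means |b| <= a <= c, with b >= 0 whenever |b| = a or a = c, and primitive means gcd(a, b, c) = 1.
Reduced forces 3a^2 <= |D| = 1511, so 1 <= a <= 22; b must have the parity of D, and c = (b^2 - D)/(4a) must be an integer >= a.
Enumerate a = 1..22, b in [-a, a]:
  a=1: (1, 1, 378)  [1]
  a=2: (2, -1, 189), (2, 1, 189)  [2]
  a=3: (3, -1, 126), (3, 1, 126)  [2]
  a=4: (4, -3, 95), (4, 3, 95)  [2]
  a=5: (5, -3, 76), (5, 3, 76)  [2]
  a=6: (6, -5, 64), (6, -1, 63), (6, 1, 63), (6, 5, 64)  [4]
  a=7: (7, -1, 54), (7, 1, 54)  [2]
  a=8: (8, -5, 48), (8, 5, 48)  [2]
  a=9: (9, -1, 42), (9, 1, 42)  [2]
  a=10: (10, -7, 39), (10, -3, 38), (10, 3, 38), (10, 7, 39)  [4]
  a=11: none
  a=12: (12, -11, 34), (12, -5, 32), (12, 5, 32), (12, 11, 34)  [4]
  a=13: (13, -7, 30), (13, 7, 30)  [2]
  a=14: (14, -13, 30), (14, -1, 27), (14, 1, 27), (14, 13, 30)  [4]
  a=15: (15, -13, 28), (15, -7, 26), (15, 7, 26), (15, 13, 28)  [4]
  a=16: (16, -5, 24), (16, 5, 24)  [2]
  a=17: (17, -11, 24), (17, 11, 24)  [2]
  a=18: (18, -17, 25), (18, -1, 21), (18, 1, 21), (18, 17, 25)  [4]
  a=19: (19, -3, 20), (19, 3, 20)  [2]
  a=20: (20, -13, 21), (20, 13, 21)  [2]
  a=21..22: none
Total reduced forms: 1 + 2 + 2 + 2 + 2 + 4 + 2 + 2 + 2 + 4 + 4 + 2 + 4 + 4 + 2 + 2 + 4 + 2 + 2 = 49
h = 49

49


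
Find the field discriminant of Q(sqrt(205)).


For K = Q(sqrt(d)) with d squarefree: disc(K) = d if d = 1 mod 4, and disc(K) = 4d if d = 2 or 3 mod 4.
Here d = 205, and d mod 4 = 1.
d = 1 mod 4 (O_K = Z[(1+sqrt(d))/2]), so disc(K) = d = 205

205


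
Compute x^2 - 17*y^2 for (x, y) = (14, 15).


x^2 - d*y^2
= 14^2 - 17*15^2
= 196 - 3825
= -3629

-3629


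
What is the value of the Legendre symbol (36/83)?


p = 83 is prime, so compute (36/83) with the reciprocity algorithm (Jacobi-symbol steps: pull out 2s via (2/n), flip via reciprocity, reduce):
  pull out 2: (2/83) = -1  (since 83 mod 8 = 3)
  pull out 2: (2/83) = -1  (since 83 mod 8 = 3)
  reciprocity: (9/83) -> +(83/9)
  reduce: (2/9)
  pull out 2: (2/9) = +1  (since 9 mod 8 = 1)
  (1/9) = 1
Product of signs = 1
(36/83) = 1

1


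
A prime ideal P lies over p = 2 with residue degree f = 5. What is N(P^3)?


N(P^a) = p^(a*f)
= 2^(3*5)
= 2^15
= 32768

32768


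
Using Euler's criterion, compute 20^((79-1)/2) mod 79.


p = 79 is prime and the exponent is (p-1)/2 = 39, so by Euler's criterion 20^39 = (20/79) = +1 or -1 mod 79.
Compute by square-and-multiply:
  39 = 32 + 4 + 2 + 1 (binary 100111)
  Repeated squaring mod 79: 20^1 = 20, 20^2 = 5, 20^4 = 25, 20^8 = 72, 20^16 = 49, 20^32 = 31
  20^39 = 20^32 * 20^4 * 20^2 * 20^1 = 31 * 25 * 5 * 20 mod 79
    31 * 25 = 775 = 64 mod 79
    64 * 5 = 320 = 4 mod 79
    4 * 20 = 80 = 1 mod 79
  20^39 = 1 mod 79
Result 1: 20 is a quadratic residue mod 79.
20^39 mod 79 = 1

1


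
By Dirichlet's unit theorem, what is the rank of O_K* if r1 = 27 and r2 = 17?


By Dirichlet's unit theorem:
rank = r1 + r2 - 1
= 27 + 17 - 1
= 43

43


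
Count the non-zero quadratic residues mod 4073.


For prime p, the number of non-zero quadratic residues is (p-1)/2.
= (4073-1)/2
= 2036

2036


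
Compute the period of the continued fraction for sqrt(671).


Run the CF algorithm for sqrt(671).
a_0 = floor(sqrt(671)) = 25; set m_0=0, q_0=1.
Recurrence: m' = q*a - m,  q' = (d - m'^2)/q,  a' = floor((a_0 + m')/q').
  step 1: m=25, q=46, a=1
  step 2: m=21, q=5, a=9
  step 3: m=24, q=19, a=2
  step 4: m=14, q=25, a=1
  step 5: m=11, q=22, a=1
  step 6: m=11, q=25, a=1
  step 7: m=14, q=19, a=2
  step 8: m=24, q=5, a=9
  step 9: m=21, q=46, a=1
  step 10: m=25, q=1, a=50
a_10 = 2*a_0 = 50, so the period closes here.
sqrt(671) = [25; 1, 9, 2, 1, 1, 1, 2, 9, 1, 50]
Period length = 10

10


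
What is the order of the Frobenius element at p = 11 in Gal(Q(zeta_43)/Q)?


The Frobenius at p in Gal(Q(zeta_n)/Q) = (Z/nZ)* is the class of p, so its order is ord_43(11), the smallest k >= 1 with 11^k = 1 mod 43.
n = 43 = 43, phi(43) = 42; the order divides phi(n).
Divisors of 42: 1, 2, 3, 6, 7, 14, 21, 42
Repeated squaring mod 43: 11^1 = 11, 11^2 = 35, 11^4 = 21, 11^8 = 11, 11^16 = 35, 11^32 = 21
Test divisors in increasing order:
  k=1: 11^1 = 11 mod 43
  k=2: 11^2 = 35 mod 43
  k=3: 11^3 = 35 * 11 = 41 mod 43
  k=6: 11^6 = 21 * 35 = 4 mod 43
  k=7: 11^7 = 21 * 35 * 11 = 1 mod 43  <- first divisor giving 1
Order = 7

7


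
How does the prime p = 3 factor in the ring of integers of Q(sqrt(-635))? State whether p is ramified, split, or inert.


K = Q(sqrt(-635)). Since d mod 4 = 1, disc(K) = -635.
Check p | disc: -635 mod 3 = 1.
p does not divide disc. Compute Legendre symbol (d/p):
1^((3-1)/2) mod 3 = 1
(d/p) = 1, so p splits: (p) = P*P' with e=1, f=1, g=2.
Therefore p is split.

split


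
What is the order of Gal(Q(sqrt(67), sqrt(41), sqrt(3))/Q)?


The 3 square roots of distinct primes are multiplicatively independent over Q,
so [K:Q] = 2^3 and Gal(K/Q) is isomorphic to (Z/2Z)^3.
|Gal| = 2^3 = 8

8


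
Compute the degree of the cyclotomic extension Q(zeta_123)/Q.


The degree equals Euler's totient phi(123).
123 = 3 * 41
phi(123) = 80

80


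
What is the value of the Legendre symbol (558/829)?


p = 829 is prime, so compute (558/829) with the reciprocity algorithm (Jacobi-symbol steps: pull out 2s via (2/n), flip via reciprocity, reduce):
  pull out 2: (2/829) = -1  (since 829 mod 8 = 5)
  reciprocity: (279/829) -> +(829/279)
  reduce: (271/279)
  reciprocity: (271/279) -> -(279/271)
  reduce: (8/271)
  pull out 2: (2/271) = +1  (since 271 mod 8 = 7)
  pull out 2: (2/271) = +1  (since 271 mod 8 = 7)
  pull out 2: (2/271) = +1  (since 271 mod 8 = 7)
  (1/271) = 1
Product of signs = 1
(558/829) = 1

1


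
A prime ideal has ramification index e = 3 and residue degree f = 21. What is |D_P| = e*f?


|D_P| = e * f
= 3 * 21
= 63

63


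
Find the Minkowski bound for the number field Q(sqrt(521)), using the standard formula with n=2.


d = 521, d mod 4 = 1, so disc(K) = d = 521; |disc(K)| = 521
Real quadratic field, so n = 2, s = r2 = 0, r1 = 2
M = (n!/n^n) * (4/pi)^s * sqrt(|disc(K)|) = (2!/2^2) * (4/pi)^0 * sqrt(521)
= 0.5 * 1.000000 * 22.825424
= 11.4127

11.4127


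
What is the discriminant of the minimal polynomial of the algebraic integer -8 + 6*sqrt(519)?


The element -8 + 6*sqrt(519) has minimal polynomial:
x^2 + 16*x - 18620
Discriminant = (16)^2 - 4*(-18620)
= 256 + 74480
= 74736

74736


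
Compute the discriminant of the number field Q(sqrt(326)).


For K = Q(sqrt(d)) with d squarefree: disc(K) = d if d = 1 mod 4, and disc(K) = 4d if d = 2 or 3 mod 4.
Here d = 326, and d mod 4 = 2.
d = 2 mod 4, not 1 (O_K = Z[sqrt(d)]), so disc(K) = 4d = 4 * (326) = 1304

1304


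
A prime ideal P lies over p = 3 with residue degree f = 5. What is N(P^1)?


N(P^a) = p^(a*f)
= 3^(1*5)
= 3^5
= 243

243


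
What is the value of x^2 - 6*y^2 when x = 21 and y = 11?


x^2 - d*y^2
= 21^2 - 6*11^2
= 441 - 726
= -285

-285


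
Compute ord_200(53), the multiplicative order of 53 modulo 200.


We want ord_200(53), the smallest k >= 1 with 53^k = 1 mod 200.
n = 200 = 2^3 * 5^2, phi(200) = 80; the order divides phi(n).
Divisors of 80: 1, 2, 4, 5, 8, 10, 16, 20, 40, 80
Repeated squaring mod 200: 53^1 = 53, 53^2 = 9, 53^4 = 81, 53^8 = 161, 53^16 = 121, 53^32 = 41, 53^64 = 81
Test divisors in increasing order:
  k=1: 53^1 = 53 mod 200
  k=2: 53^2 = 9 mod 200
  k=4: 53^4 = 81 mod 200
  k=5: 53^5 = 81 * 53 = 93 mod 200
  k=8: 53^8 = 161 mod 200
  k=10: 53^10 = 161 * 9 = 49 mod 200
  k=16: 53^16 = 121 mod 200
  k=20: 53^20 = 121 * 81 = 1 mod 200  <- first divisor giving 1
Order = 20

20


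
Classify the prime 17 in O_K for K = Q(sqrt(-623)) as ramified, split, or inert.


K = Q(sqrt(-623)). Since d mod 4 = 1, disc(K) = -623.
Check p | disc: -623 mod 17 = 6.
p does not divide disc. Compute Legendre symbol (d/p):
6^((17-1)/2) mod 17 = -1
(d/p) = -1, so p is inert: (p) stays prime with e=1, f=2, g=1.
Therefore p is inert.

inert


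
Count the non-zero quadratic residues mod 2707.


For prime p, the number of non-zero quadratic residues is (p-1)/2.
= (2707-1)/2
= 1353

1353


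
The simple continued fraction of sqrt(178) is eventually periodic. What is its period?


Run the CF algorithm for sqrt(178).
a_0 = floor(sqrt(178)) = 13; set m_0=0, q_0=1.
Recurrence: m' = q*a - m,  q' = (d - m'^2)/q,  a' = floor((a_0 + m')/q').
  step 1: m=13, q=9, a=2
  step 2: m=5, q=17, a=1
  step 3: m=12, q=2, a=12
  step 4: m=12, q=17, a=1
  step 5: m=5, q=9, a=2
  step 6: m=13, q=1, a=26
a_6 = 2*a_0 = 26, so the period closes here.
sqrt(178) = [13; 2, 1, 12, 1, 2, 26]
Period length = 6

6


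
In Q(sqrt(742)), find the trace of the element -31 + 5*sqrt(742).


Tr(a + b*sqrt(d)) = (a + b*sqrt(d)) + (a - b*sqrt(d)) = 2a
= 2 * (-31)
= -62

-62


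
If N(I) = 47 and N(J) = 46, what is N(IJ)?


N(IJ) = N(I) * N(J)
= 47 * 46
= 2162

2162


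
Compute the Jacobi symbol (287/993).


Compute (287/993) via quadratic reciprocity:
  reciprocity: (287/993) -> +(993/287)
  reduce: (132/287)
  pull out 2: (2/287) = +1  (since 287 mod 8 = 7)
  pull out 2: (2/287) = +1  (since 287 mod 8 = 7)
  reciprocity: (33/287) -> +(287/33)
  reduce: (23/33)
  reciprocity: (23/33) -> +(33/23)
  reduce: (10/23)
  pull out 2: (2/23) = +1  (since 23 mod 8 = 7)
  reciprocity: (5/23) -> +(23/5)
  reduce: (3/5)
  reciprocity: (3/5) -> +(5/3)
  reduce: (2/3)
  pull out 2: (2/3) = -1  (since 3 mod 8 = 3)
  (1/3) = 1
Product of signs = -1

-1


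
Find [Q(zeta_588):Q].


The degree equals Euler's totient phi(588).
588 = 2^2 * 3 * 7^2
phi(588) = 168

168


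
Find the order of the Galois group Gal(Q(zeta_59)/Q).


|Gal(Q(zeta_59)/Q)| = phi(59)
= 58

58


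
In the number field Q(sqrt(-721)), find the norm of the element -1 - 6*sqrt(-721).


N(a + b*sqrt(d)) = a^2 - d*b^2
= (-1)^2 - (-721)*(-6)^2
= 1 + 25956
= 25957

25957


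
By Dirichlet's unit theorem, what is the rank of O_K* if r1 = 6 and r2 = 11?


By Dirichlet's unit theorem:
rank = r1 + r2 - 1
= 6 + 11 - 1
= 16

16


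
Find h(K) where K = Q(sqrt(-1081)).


K = Q(sqrt(-1081)). d mod 4 = 3, so D = disc(K) = 4d = -4324
h(K) equals the number of primitive reduced positive-definite forms (a, b, c) = a*x^2 + b*x*y + c*y^2 with b^2 - 4ac = D,
where reduced means |b| <= a <= c, with b >= 0 whenever |b| = a or a = c, and primitive means gcd(a, b, c) = 1.
Reduced forces 3a^2 <= |D| = 4324, so 1 <= a <= 37; b must have the parity of D, and c = (b^2 - D)/(4a) must be an integer >= a.
Enumerate a = 1..37, b in [-a, a]:
  a=1: (1, 0, 1081)  [1]
  a=2: (2, 2, 541)  [1]
  a=3..4: none
  a=5: (5, -4, 217), (5, 4, 217)  [2]
  a=6: none
  a=7: (7, -4, 155), (7, 4, 155)  [2]
  a=8..9: none
  a=10: (10, -6, 109), (10, 6, 109)  [2]
  a=11..13: none
  a=14: (14, -10, 79), (14, 10, 79)  [2]
  a=15..22: none
  a=23: (23, 0, 47)  [1]
  a=24: none
  a=25: (25, -24, 49), (25, 24, 49)  [2]
  a=26..30: none
  a=31: (31, -4, 35), (31, 4, 35)  [2]
  a=32..34: none
  a=35: (35, 24, 35)  [1]
  a=36..37: none
Total reduced forms: 1 + 1 + 2 + 2 + 2 + 2 + 1 + 2 + 2 + 1 = 16
h = 16

16


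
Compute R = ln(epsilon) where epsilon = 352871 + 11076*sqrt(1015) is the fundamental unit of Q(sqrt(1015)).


epsilon = 352871 + 11076*sqrt(1015)
= 705742.0000
R = ln(705742.0000)
= 13.4670

13.4670


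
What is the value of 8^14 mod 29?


p = 29 is prime and the exponent is (p-1)/2 = 14, so by Euler's criterion 8^14 = (8/29) = +1 or -1 mod 29.
Compute by square-and-multiply:
  14 = 8 + 4 + 2 (binary 1110)
  Repeated squaring mod 29: 8^1 = 8, 8^2 = 6, 8^4 = 7, 8^8 = 20
  8^14 = 8^8 * 8^4 * 8^2 = 20 * 7 * 6 mod 29
    20 * 7 = 140 = 24 mod 29
    24 * 6 = 144 = 28 mod 29
  8^14 = 28 mod 29
Result 28 = p - 1 = -1 mod 29: 8 is a quadratic non-residue mod 29. As a residue in [0, p-1] the value is 28.
8^14 mod 29 = 28

28


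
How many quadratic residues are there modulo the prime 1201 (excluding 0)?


For prime p, the number of non-zero quadratic residues is (p-1)/2.
= (1201-1)/2
= 600

600


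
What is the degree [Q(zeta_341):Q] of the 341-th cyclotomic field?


The degree equals Euler's totient phi(341).
341 = 11 * 31
phi(341) = 300

300


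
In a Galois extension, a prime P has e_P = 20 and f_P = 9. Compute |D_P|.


|D_P| = e * f
= 20 * 9
= 180

180


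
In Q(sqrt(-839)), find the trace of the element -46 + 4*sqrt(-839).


Tr(a + b*sqrt(d)) = (a + b*sqrt(d)) + (a - b*sqrt(d)) = 2a
= 2 * (-46)
= -92

-92


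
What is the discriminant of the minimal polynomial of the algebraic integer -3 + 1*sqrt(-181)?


The element -3 + 1*sqrt(-181) has minimal polynomial:
x^2 + 6*x + 190
Discriminant = (6)^2 - 4*(190)
= 36 - 760
= -724

-724


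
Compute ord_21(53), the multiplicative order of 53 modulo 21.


We want ord_21(53), the smallest k >= 1 with 53^k = 1 mod 21.
n = 21 = 3 * 7, phi(21) = 12; the order divides phi(n).
Divisors of 12: 1, 2, 3, 4, 6, 12
Repeated squaring mod 21: 53^1 = 11, 53^2 = 16, 53^4 = 4, 53^8 = 16
Test divisors in increasing order:
  k=1: 53^1 = 11 mod 21
  k=2: 53^2 = 16 mod 21
  k=3: 53^3 = 16 * 11 = 8 mod 21
  k=4: 53^4 = 4 mod 21
  k=6: 53^6 = 4 * 16 = 1 mod 21  <- first divisor giving 1
Order = 6

6


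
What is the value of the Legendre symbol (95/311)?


p = 311 is prime, so compute (95/311) with the reciprocity algorithm (Jacobi-symbol steps: pull out 2s via (2/n), flip via reciprocity, reduce):
  reciprocity: (95/311) -> -(311/95)
  reduce: (26/95)
  pull out 2: (2/95) = +1  (since 95 mod 8 = 7)
  reciprocity: (13/95) -> +(95/13)
  reduce: (4/13)
  pull out 2: (2/13) = -1  (since 13 mod 8 = 5)
  pull out 2: (2/13) = -1  (since 13 mod 8 = 5)
  (1/13) = 1
Product of signs = -1
(95/311) = -1

-1


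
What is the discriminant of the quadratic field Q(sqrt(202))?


For K = Q(sqrt(d)) with d squarefree: disc(K) = d if d = 1 mod 4, and disc(K) = 4d if d = 2 or 3 mod 4.
Here d = 202, and d mod 4 = 2.
d = 2 mod 4, not 1 (O_K = Z[sqrt(d)]), so disc(K) = 4d = 4 * (202) = 808

808


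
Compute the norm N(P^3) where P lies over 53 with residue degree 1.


N(P^a) = p^(a*f)
= 53^(3*1)
= 53^3
= 148877

148877


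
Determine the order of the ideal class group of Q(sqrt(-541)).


K = Q(sqrt(-541)). d mod 4 = 3, so D = disc(K) = 4d = -2164
h(K) equals the number of primitive reduced positive-definite forms (a, b, c) = a*x^2 + b*x*y + c*y^2 with b^2 - 4ac = D,
where reduced means |b| <= a <= c, with b >= 0 whenever |b| = a or a = c, and primitive means gcd(a, b, c) = 1.
Reduced forces 3a^2 <= |D| = 2164, so 1 <= a <= 26; b must have the parity of D, and c = (b^2 - D)/(4a) must be an integer >= a.
Enumerate a = 1..26, b in [-a, a]:
  a=1: (1, 0, 541)  [1]
  a=2: (2, 2, 271)  [1]
  a=3..4: none
  a=5: (5, -4, 109), (5, 4, 109)  [2]
  a=6..9: none
  a=10: (10, -6, 55), (10, 6, 55)  [2]
  a=11: (11, -6, 50), (11, 6, 50)  [2]
  a=12..21: none
  a=22: (22, -6, 25), (22, 6, 25)  [2]
  a=23..26: none
Total reduced forms: 1 + 1 + 2 + 2 + 2 + 2 = 10
h = 10

10


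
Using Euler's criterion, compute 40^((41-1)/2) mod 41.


p = 41 is prime and the exponent is (p-1)/2 = 20, so by Euler's criterion 40^20 = (40/41) = +1 or -1 mod 41.
Compute by square-and-multiply:
  20 = 16 + 4 (binary 10100)
  Repeated squaring mod 41: 40^1 = 40, 40^2 = 1, 40^4 = 1, 40^8 = 1, 40^16 = 1
  40^20 = 40^16 * 40^4 = 1 * 1 mod 41
    1 * 1 = 1 = 1 mod 41
  40^20 = 1 mod 41
Result 1: 40 is a quadratic residue mod 41.
40^20 mod 41 = 1

1


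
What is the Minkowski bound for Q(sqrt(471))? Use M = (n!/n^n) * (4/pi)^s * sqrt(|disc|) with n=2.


d = 471, d mod 4 = 3, so disc(K) = 4d = 1884; |disc(K)| = 1884
Real quadratic field, so n = 2, s = r2 = 0, r1 = 2
M = (n!/n^n) * (4/pi)^s * sqrt(|disc(K)|) = (2!/2^2) * (4/pi)^0 * sqrt(1884)
= 0.5 * 1.000000 * 43.405069
= 21.7025

21.7025


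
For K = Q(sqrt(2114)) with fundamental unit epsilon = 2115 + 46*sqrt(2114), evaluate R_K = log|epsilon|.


epsilon = 2115 + 46*sqrt(2114)
= 4229.9998
R = ln(4229.9998)
= 8.3500

8.3500


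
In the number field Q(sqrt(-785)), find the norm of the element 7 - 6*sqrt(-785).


N(a + b*sqrt(d)) = a^2 - d*b^2
= (7)^2 - (-785)*(-6)^2
= 49 + 28260
= 28309

28309


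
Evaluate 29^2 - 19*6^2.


x^2 - d*y^2
= 29^2 - 19*6^2
= 841 - 684
= 157

157


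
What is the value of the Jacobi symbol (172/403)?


Compute (172/403) via quadratic reciprocity:
  pull out 2: (2/403) = -1  (since 403 mod 8 = 3)
  pull out 2: (2/403) = -1  (since 403 mod 8 = 3)
  reciprocity: (43/403) -> -(403/43)
  reduce: (16/43)
  pull out 2: (2/43) = -1  (since 43 mod 8 = 3)
  pull out 2: (2/43) = -1  (since 43 mod 8 = 3)
  pull out 2: (2/43) = -1  (since 43 mod 8 = 3)
  pull out 2: (2/43) = -1  (since 43 mod 8 = 3)
  (1/43) = 1
Product of signs = -1

-1


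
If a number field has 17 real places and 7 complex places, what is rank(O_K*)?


By Dirichlet's unit theorem:
rank = r1 + r2 - 1
= 17 + 7 - 1
= 23

23


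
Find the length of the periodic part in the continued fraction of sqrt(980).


Run the CF algorithm for sqrt(980).
a_0 = floor(sqrt(980)) = 31; set m_0=0, q_0=1.
Recurrence: m' = q*a - m,  q' = (d - m'^2)/q,  a' = floor((a_0 + m')/q').
  step 1: m=31, q=19, a=3
  step 2: m=26, q=16, a=3
  step 3: m=22, q=31, a=1
  step 4: m=9, q=29, a=1
  step 5: m=20, q=20, a=2
  step 6: m=20, q=29, a=1
  step 7: m=9, q=31, a=1
  step 8: m=22, q=16, a=3
  step 9: m=26, q=19, a=3
  step 10: m=31, q=1, a=62
a_10 = 2*a_0 = 62, so the period closes here.
sqrt(980) = [31; 3, 3, 1, 1, 2, 1, 1, 3, 3, 62]
Period length = 10

10


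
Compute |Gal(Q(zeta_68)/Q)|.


|Gal(Q(zeta_68)/Q)| = phi(68)
= 32

32


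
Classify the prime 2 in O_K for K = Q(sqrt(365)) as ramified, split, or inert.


K = Q(sqrt(365)). Since d mod 4 = 1, disc(K) = 365.
Check p | disc: 365 mod 2 = 1.
p=2 does not divide disc (d is 1 mod 4). 2 splits iff d = 1 mod 8.
d mod 8 = 5, so (d/2) = -1.
(d/p) = -1, so p is inert: (p) stays prime with e=1, f=2, g=1.
Therefore p is inert.

inert


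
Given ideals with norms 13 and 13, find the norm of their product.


N(IJ) = N(I) * N(J)
= 13 * 13
= 169

169


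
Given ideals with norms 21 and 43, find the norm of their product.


N(IJ) = N(I) * N(J)
= 21 * 43
= 903

903


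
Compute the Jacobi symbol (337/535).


Compute (337/535) via quadratic reciprocity:
  reciprocity: (337/535) -> +(535/337)
  reduce: (198/337)
  pull out 2: (2/337) = +1  (since 337 mod 8 = 1)
  reciprocity: (99/337) -> +(337/99)
  reduce: (40/99)
  pull out 2: (2/99) = -1  (since 99 mod 8 = 3)
  pull out 2: (2/99) = -1  (since 99 mod 8 = 3)
  pull out 2: (2/99) = -1  (since 99 mod 8 = 3)
  reciprocity: (5/99) -> +(99/5)
  reduce: (4/5)
  pull out 2: (2/5) = -1  (since 5 mod 8 = 5)
  pull out 2: (2/5) = -1  (since 5 mod 8 = 5)
  (1/5) = 1
Product of signs = -1

-1


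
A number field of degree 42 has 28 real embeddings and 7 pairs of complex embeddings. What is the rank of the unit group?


By Dirichlet's unit theorem:
rank = r1 + r2 - 1
= 28 + 7 - 1
= 34

34


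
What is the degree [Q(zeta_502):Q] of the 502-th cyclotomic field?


The degree equals Euler's totient phi(502).
502 = 2 * 251
phi(502) = 250

250


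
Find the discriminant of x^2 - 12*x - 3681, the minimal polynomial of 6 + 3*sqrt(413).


The element 6 + 3*sqrt(413) has minimal polynomial:
x^2 - 12*x - 3681
Discriminant = (-12)^2 - 4*(-3681)
= 144 + 14724
= 14868

14868


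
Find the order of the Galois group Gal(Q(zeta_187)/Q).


|Gal(Q(zeta_187)/Q)| = phi(187)
= 160

160


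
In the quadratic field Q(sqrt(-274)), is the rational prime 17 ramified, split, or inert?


K = Q(sqrt(-274)). Since d mod 4 = 2, disc(K) = -1096.
Check p | disc: -1096 mod 17 = 9.
p does not divide disc. Compute Legendre symbol (d/p):
15^((17-1)/2) mod 17 = 1
(d/p) = 1, so p splits: (p) = P*P' with e=1, f=1, g=2.
Therefore p is split.

split


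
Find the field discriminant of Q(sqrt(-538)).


For K = Q(sqrt(d)) with d squarefree: disc(K) = d if d = 1 mod 4, and disc(K) = 4d if d = 2 or 3 mod 4.
Here d = -538, and d mod 4 = 2.
d = 2 mod 4, not 1 (O_K = Z[sqrt(d)]), so disc(K) = 4d = 4 * (-538) = -2152

-2152


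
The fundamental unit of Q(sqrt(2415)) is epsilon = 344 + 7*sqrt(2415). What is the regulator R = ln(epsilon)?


epsilon = 344 + 7*sqrt(2415)
= 687.9985
R = ln(687.9985)
= 6.5338

6.5338


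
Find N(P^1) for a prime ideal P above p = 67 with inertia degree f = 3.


N(P^a) = p^(a*f)
= 67^(1*3)
= 67^3
= 300763

300763


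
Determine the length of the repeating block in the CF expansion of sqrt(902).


Run the CF algorithm for sqrt(902).
a_0 = floor(sqrt(902)) = 30; set m_0=0, q_0=1.
Recurrence: m' = q*a - m,  q' = (d - m'^2)/q,  a' = floor((a_0 + m')/q').
  step 1: m=30, q=2, a=30
  step 2: m=30, q=1, a=60
a_2 = 2*a_0 = 60, so the period closes here.
sqrt(902) = [30; 30, 60]
Period length = 2

2


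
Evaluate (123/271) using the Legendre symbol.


p = 271 is prime, so compute (123/271) with the reciprocity algorithm (Jacobi-symbol steps: pull out 2s via (2/n), flip via reciprocity, reduce):
  reciprocity: (123/271) -> -(271/123)
  reduce: (25/123)
  reciprocity: (25/123) -> +(123/25)
  reduce: (23/25)
  reciprocity: (23/25) -> +(25/23)
  reduce: (2/23)
  pull out 2: (2/23) = +1  (since 23 mod 8 = 7)
  (1/23) = 1
Product of signs = -1
(123/271) = -1

-1


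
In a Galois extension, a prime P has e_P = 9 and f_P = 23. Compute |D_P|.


|D_P| = e * f
= 9 * 23
= 207

207


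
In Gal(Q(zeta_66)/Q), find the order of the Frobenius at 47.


The Frobenius at p in Gal(Q(zeta_n)/Q) = (Z/nZ)* is the class of p, so its order is ord_66(47), the smallest k >= 1 with 47^k = 1 mod 66.
n = 66 = 2 * 3 * 11, phi(66) = 20; the order divides phi(n).
Divisors of 20: 1, 2, 4, 5, 10, 20
Repeated squaring mod 66: 47^1 = 47, 47^2 = 31, 47^4 = 37, 47^8 = 49, 47^16 = 25
Test divisors in increasing order:
  k=1: 47^1 = 47 mod 66
  k=2: 47^2 = 31 mod 66
  k=4: 47^4 = 37 mod 66
  k=5: 47^5 = 37 * 47 = 23 mod 66
  k=10: 47^10 = 49 * 31 = 1 mod 66  <- first divisor giving 1
Order = 10

10


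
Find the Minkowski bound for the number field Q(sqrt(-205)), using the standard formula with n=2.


d = -205, d mod 4 = 3, so disc(K) = 4d = -820; |disc(K)| = 820
Imaginary quadratic field, so n = 2, s = r2 = 1, r1 = 0
M = (n!/n^n) * (4/pi)^s * sqrt(|disc(K)|) = (2!/2^2) * (4/pi)^1 * sqrt(820)
= 0.5 * 1.273240 * 28.635642
= 18.2300

18.2300


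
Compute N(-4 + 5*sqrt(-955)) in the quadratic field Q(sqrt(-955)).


N(a + b*sqrt(d)) = a^2 - d*b^2
= (-4)^2 - (-955)*(5)^2
= 16 + 23875
= 23891

23891


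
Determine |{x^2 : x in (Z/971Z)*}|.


For prime p, the number of non-zero quadratic residues is (p-1)/2.
= (971-1)/2
= 485

485


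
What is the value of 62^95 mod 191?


p = 191 is prime and the exponent is (p-1)/2 = 95, so by Euler's criterion 62^95 = (62/191) = +1 or -1 mod 191.
Compute by square-and-multiply:
  95 = 64 + 16 + 8 + 4 + 2 + 1 (binary 1011111)
  Repeated squaring mod 191: 62^1 = 62, 62^2 = 24, 62^4 = 3, 62^8 = 9, 62^16 = 81, 62^32 = 67, 62^64 = 96
  62^95 = 62^64 * 62^16 * 62^8 * 62^4 * 62^2 * 62^1 = 96 * 81 * 9 * 3 * 24 * 62 mod 191
    96 * 81 = 7776 = 136 mod 191
    136 * 9 = 1224 = 78 mod 191
    78 * 3 = 234 = 43 mod 191
    43 * 24 = 1032 = 77 mod 191
    77 * 62 = 4774 = 190 mod 191
  62^95 = 190 mod 191
Result 190 = p - 1 = -1 mod 191: 62 is a quadratic non-residue mod 191. As a residue in [0, p-1] the value is 190.
62^95 mod 191 = 190

190


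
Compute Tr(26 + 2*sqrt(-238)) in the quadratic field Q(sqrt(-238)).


Tr(a + b*sqrt(d)) = (a + b*sqrt(d)) + (a - b*sqrt(d)) = 2a
= 2 * (26)
= 52

52


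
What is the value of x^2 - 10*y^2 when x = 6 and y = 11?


x^2 - d*y^2
= 6^2 - 10*11^2
= 36 - 1210
= -1174

-1174


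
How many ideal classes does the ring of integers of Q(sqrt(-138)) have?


K = Q(sqrt(-138)). d mod 4 = 2, so D = disc(K) = 4d = -552
h(K) equals the number of primitive reduced positive-definite forms (a, b, c) = a*x^2 + b*x*y + c*y^2 with b^2 - 4ac = D,
where reduced means |b| <= a <= c, with b >= 0 whenever |b| = a or a = c, and primitive means gcd(a, b, c) = 1.
Reduced forces 3a^2 <= |D| = 552, so 1 <= a <= 13; b must have the parity of D, and c = (b^2 - D)/(4a) must be an integer >= a.
Enumerate a = 1..13, b in [-a, a]:
  a=1: (1, 0, 138)  [1]
  a=2: (2, 0, 69)  [1]
  a=3: (3, 0, 46)  [1]
  a=4..5: none
  a=6: (6, 0, 23)  [1]
  a=7: (7, -6, 21), (7, 6, 21)  [2]
  a=8..10: none
  a=11: (11, -8, 14), (11, 8, 14)  [2]
  a=12..13: none
Total reduced forms: 1 + 1 + 1 + 1 + 2 + 2 = 8
h = 8

8


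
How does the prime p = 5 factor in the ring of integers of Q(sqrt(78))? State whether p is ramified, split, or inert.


K = Q(sqrt(78)). Since d mod 4 = 2, disc(K) = 312.
Check p | disc: 312 mod 5 = 2.
p does not divide disc. Compute Legendre symbol (d/p):
3^((5-1)/2) mod 5 = -1
(d/p) = -1, so p is inert: (p) stays prime with e=1, f=2, g=1.
Therefore p is inert.

inert


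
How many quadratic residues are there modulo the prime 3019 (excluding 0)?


For prime p, the number of non-zero quadratic residues is (p-1)/2.
= (3019-1)/2
= 1509

1509


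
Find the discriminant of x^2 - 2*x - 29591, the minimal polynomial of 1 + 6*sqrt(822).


The element 1 + 6*sqrt(822) has minimal polynomial:
x^2 - 2*x - 29591
Discriminant = (-2)^2 - 4*(-29591)
= 4 + 118364
= 118368

118368


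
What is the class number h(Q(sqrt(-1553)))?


K = Q(sqrt(-1553)). d mod 4 = 3, so D = disc(K) = 4d = -6212
h(K) equals the number of primitive reduced positive-definite forms (a, b, c) = a*x^2 + b*x*y + c*y^2 with b^2 - 4ac = D,
where reduced means |b| <= a <= c, with b >= 0 whenever |b| = a or a = c, and primitive means gcd(a, b, c) = 1.
Reduced forces 3a^2 <= |D| = 6212, so 1 <= a <= 45; b must have the parity of D, and c = (b^2 - D)/(4a) must be an integer >= a.
Enumerate a = 1..45, b in [-a, a]:
  a=1: (1, 0, 1553)  [1]
  a=2: (2, 2, 777)  [1]
  a=3: (3, -2, 518), (3, 2, 518)  [2]
  a=4..5: none
  a=6: (6, -2, 259), (6, 2, 259)  [2]
  a=7: (7, -2, 222), (7, 2, 222)  [2]
  a=8: none
  a=9: (9, -4, 173), (9, 4, 173)  [2]
  a=10: none
  a=11: (11, -6, 142), (11, 6, 142)  [2]
  a=12..13: none
  a=14: (14, -2, 111), (14, 2, 111)  [2]
  a=15..17: none
  a=18: (18, -14, 89), (18, 14, 89)  [2]
  a=19: (19, -18, 86), (19, 18, 86)  [2]
  a=20: none
  a=21: (21, -16, 77), (21, -2, 74), (21, 2, 74), (21, 16, 77)  [4]
  a=22: (22, -6, 71), (22, 6, 71)  [2]
  a=23..26: none
  a=27: (27, -22, 62), (27, 22, 62)  [2]
  a=28: none
  a=29: (29, -20, 57), (29, 20, 57)  [2]
  a=30: none
  a=31: (31, -22, 54), (31, 22, 54)  [2]
  a=32: none
  a=33: (33, -28, 53), (33, -16, 49), (33, 16, 49), (33, 28, 53)  [4]
  a=34..36: none
  a=37: (37, -2, 42), (37, 2, 42)  [2]
  a=38: (38, -18, 43), (38, 18, 43)  [2]
  a=39..40: none
  a=41: (41, -26, 42), (41, 26, 42)  [2]
  a=42..45: none
Total reduced forms: 1 + 1 + 2 + 2 + 2 + 2 + 2 + 2 + 2 + 2 + 4 + 2 + 2 + 2 + 2 + 4 + 2 + 2 + 2 = 40
h = 40

40


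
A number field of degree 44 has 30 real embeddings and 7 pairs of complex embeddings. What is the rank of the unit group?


By Dirichlet's unit theorem:
rank = r1 + r2 - 1
= 30 + 7 - 1
= 36

36


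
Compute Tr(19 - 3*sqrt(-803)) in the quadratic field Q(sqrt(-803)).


Tr(a + b*sqrt(d)) = (a + b*sqrt(d)) + (a - b*sqrt(d)) = 2a
= 2 * (19)
= 38

38


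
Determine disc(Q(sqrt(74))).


For K = Q(sqrt(d)) with d squarefree: disc(K) = d if d = 1 mod 4, and disc(K) = 4d if d = 2 or 3 mod 4.
Here d = 74, and d mod 4 = 2.
d = 2 mod 4, not 1 (O_K = Z[sqrt(d)]), so disc(K) = 4d = 4 * (74) = 296

296


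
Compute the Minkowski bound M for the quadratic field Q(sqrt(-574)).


d = -574, d mod 4 = 2, so disc(K) = 4d = -2296; |disc(K)| = 2296
Imaginary quadratic field, so n = 2, s = r2 = 1, r1 = 0
M = (n!/n^n) * (4/pi)^s * sqrt(|disc(K)|) = (2!/2^2) * (4/pi)^1 * sqrt(2296)
= 0.5 * 1.273240 * 47.916594
= 30.5047

30.5047


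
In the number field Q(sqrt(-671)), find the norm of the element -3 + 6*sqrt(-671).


N(a + b*sqrt(d)) = a^2 - d*b^2
= (-3)^2 - (-671)*(6)^2
= 9 + 24156
= 24165

24165


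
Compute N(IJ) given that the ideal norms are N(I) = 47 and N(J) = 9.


N(IJ) = N(I) * N(J)
= 47 * 9
= 423

423


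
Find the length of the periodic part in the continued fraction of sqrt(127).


Run the CF algorithm for sqrt(127).
a_0 = floor(sqrt(127)) = 11; set m_0=0, q_0=1.
Recurrence: m' = q*a - m,  q' = (d - m'^2)/q,  a' = floor((a_0 + m')/q').
  step 1: m=11, q=6, a=3
  step 2: m=7, q=13, a=1
  step 3: m=6, q=7, a=2
  step 4: m=8, q=9, a=2
  step 5: m=10, q=3, a=7
  step 6: m=11, q=2, a=11
  step 7: m=11, q=3, a=7
  step 8: m=10, q=9, a=2
  step 9: m=8, q=7, a=2
  step 10: m=6, q=13, a=1
  step 11: m=7, q=6, a=3
  step 12: m=11, q=1, a=22
a_12 = 2*a_0 = 22, so the period closes here.
sqrt(127) = [11; 3, 1, 2, 2, 7, 11, 7, 2, 2, 1, 3, 22]
Period length = 12

12


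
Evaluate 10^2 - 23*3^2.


x^2 - d*y^2
= 10^2 - 23*3^2
= 100 - 207
= -107

-107


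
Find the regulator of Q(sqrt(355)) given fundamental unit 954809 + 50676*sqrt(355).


epsilon = 954809 + 50676*sqrt(355)
= 1.9096e+06
R = ln(1.9096e+06)
= 14.4624

14.4624


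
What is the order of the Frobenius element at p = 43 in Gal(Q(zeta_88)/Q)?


The Frobenius at p in Gal(Q(zeta_n)/Q) = (Z/nZ)* is the class of p, so its order is ord_88(43), the smallest k >= 1 with 43^k = 1 mod 88.
n = 88 = 2^3 * 11, phi(88) = 40; the order divides phi(n).
Divisors of 40: 1, 2, 4, 5, 8, 10, 20, 40
Repeated squaring mod 88: 43^1 = 43, 43^2 = 1, 43^4 = 1, 43^8 = 1, 43^16 = 1, 43^32 = 1
Test divisors in increasing order:
  k=1: 43^1 = 43 mod 88
  k=2: 43^2 = 1 mod 88  <- first divisor giving 1
Order = 2

2


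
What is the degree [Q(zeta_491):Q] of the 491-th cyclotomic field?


The degree equals Euler's totient phi(491).
491 = 491
phi(491) = 490

490


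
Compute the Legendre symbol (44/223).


p = 223 is prime, so compute (44/223) with the reciprocity algorithm (Jacobi-symbol steps: pull out 2s via (2/n), flip via reciprocity, reduce):
  pull out 2: (2/223) = +1  (since 223 mod 8 = 7)
  pull out 2: (2/223) = +1  (since 223 mod 8 = 7)
  reciprocity: (11/223) -> -(223/11)
  reduce: (3/11)
  reciprocity: (3/11) -> -(11/3)
  reduce: (2/3)
  pull out 2: (2/3) = -1  (since 3 mod 8 = 3)
  (1/3) = 1
Product of signs = -1
(44/223) = -1

-1


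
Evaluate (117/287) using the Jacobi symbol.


Compute (117/287) via quadratic reciprocity:
  reciprocity: (117/287) -> +(287/117)
  reduce: (53/117)
  reciprocity: (53/117) -> +(117/53)
  reduce: (11/53)
  reciprocity: (11/53) -> +(53/11)
  reduce: (9/11)
  reciprocity: (9/11) -> +(11/9)
  reduce: (2/9)
  pull out 2: (2/9) = +1  (since 9 mod 8 = 1)
  (1/9) = 1
Product of signs = 1

1


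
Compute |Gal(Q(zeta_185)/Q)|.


|Gal(Q(zeta_185)/Q)| = phi(185)
= 144

144


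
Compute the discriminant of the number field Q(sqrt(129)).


For K = Q(sqrt(d)) with d squarefree: disc(K) = d if d = 1 mod 4, and disc(K) = 4d if d = 2 or 3 mod 4.
Here d = 129, and d mod 4 = 1.
d = 1 mod 4 (O_K = Z[(1+sqrt(d))/2]), so disc(K) = d = 129

129


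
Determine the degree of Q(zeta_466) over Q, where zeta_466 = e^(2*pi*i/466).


The degree equals Euler's totient phi(466).
466 = 2 * 233
phi(466) = 232

232


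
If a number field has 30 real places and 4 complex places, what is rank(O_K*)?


By Dirichlet's unit theorem:
rank = r1 + r2 - 1
= 30 + 4 - 1
= 33

33


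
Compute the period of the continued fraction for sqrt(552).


Run the CF algorithm for sqrt(552).
a_0 = floor(sqrt(552)) = 23; set m_0=0, q_0=1.
Recurrence: m' = q*a - m,  q' = (d - m'^2)/q,  a' = floor((a_0 + m')/q').
  step 1: m=23, q=23, a=2
  step 2: m=23, q=1, a=46
a_2 = 2*a_0 = 46, so the period closes here.
sqrt(552) = [23; 2, 46]
Period length = 2

2


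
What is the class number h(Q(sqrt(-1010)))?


K = Q(sqrt(-1010)). d mod 4 = 2, so D = disc(K) = 4d = -4040
h(K) equals the number of primitive reduced positive-definite forms (a, b, c) = a*x^2 + b*x*y + c*y^2 with b^2 - 4ac = D,
where reduced means |b| <= a <= c, with b >= 0 whenever |b| = a or a = c, and primitive means gcd(a, b, c) = 1.
Reduced forces 3a^2 <= |D| = 4040, so 1 <= a <= 36; b must have the parity of D, and c = (b^2 - D)/(4a) must be an integer >= a.
Enumerate a = 1..36, b in [-a, a]:
  a=1: (1, 0, 1010)  [1]
  a=2: (2, 0, 505)  [1]
  a=3: (3, -2, 337), (3, 2, 337)  [2]
  a=4: none
  a=5: (5, 0, 202)  [1]
  a=6: (6, -4, 169), (6, 4, 169)  [2]
  a=7..8: none
  a=9: (9, -8, 114), (9, 8, 114)  [2]
  a=10: (10, 0, 101)  [1]
  a=11..12: none
  a=13: (13, -4, 78), (13, 4, 78)  [2]
  a=14: none
  a=15: (15, -10, 69), (15, 10, 69)  [2]
  a=16..17: none
  a=18: (18, -8, 57), (18, 8, 57)  [2]
  a=19: (19, -8, 54), (19, 8, 54)  [2]
  a=20..22: none
  a=23: (23, -10, 45), (23, 10, 45)  [2]
  a=24..25: none
  a=26: (26, -4, 39), (26, 4, 39)  [2]
  a=27: (27, -8, 38), (27, 8, 38)  [2]
  a=28: none
  a=29: (29, -22, 39), (29, 22, 39)  [2]
  a=30: (30, -20, 37), (30, 20, 37)  [2]
  a=31..36: none
Total reduced forms: 1 + 1 + 2 + 1 + 2 + 2 + 1 + 2 + 2 + 2 + 2 + 2 + 2 + 2 + 2 + 2 = 28
h = 28

28


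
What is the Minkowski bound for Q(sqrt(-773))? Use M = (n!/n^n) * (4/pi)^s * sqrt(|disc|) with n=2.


d = -773, d mod 4 = 3, so disc(K) = 4d = -3092; |disc(K)| = 3092
Imaginary quadratic field, so n = 2, s = r2 = 1, r1 = 0
M = (n!/n^n) * (4/pi)^s * sqrt(|disc(K)|) = (2!/2^2) * (4/pi)^1 * sqrt(3092)
= 0.5 * 1.273240 * 55.605755
= 35.3997

35.3997


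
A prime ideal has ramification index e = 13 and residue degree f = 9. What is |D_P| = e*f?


|D_P| = e * f
= 13 * 9
= 117

117


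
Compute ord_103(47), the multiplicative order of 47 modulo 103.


We want ord_103(47), the smallest k >= 1 with 47^k = 1 mod 103.
n = 103 = 103, phi(103) = 102; the order divides phi(n).
Divisors of 102: 1, 2, 3, 6, 17, 34, 51, 102
Repeated squaring mod 103: 47^1 = 47, 47^2 = 46, 47^4 = 56, 47^8 = 46, 47^16 = 56, 47^32 = 46, 47^64 = 56
Test divisors in increasing order:
  k=1: 47^1 = 47 mod 103
  k=2: 47^2 = 46 mod 103
  k=3: 47^3 = 46 * 47 = 102 mod 103
  k=6: 47^6 = 56 * 46 = 1 mod 103  <- first divisor giving 1
Order = 6

6


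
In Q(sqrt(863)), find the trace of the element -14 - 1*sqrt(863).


Tr(a + b*sqrt(d)) = (a + b*sqrt(d)) + (a - b*sqrt(d)) = 2a
= 2 * (-14)
= -28

-28


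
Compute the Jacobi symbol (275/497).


Compute (275/497) via quadratic reciprocity:
  reciprocity: (275/497) -> +(497/275)
  reduce: (222/275)
  pull out 2: (2/275) = -1  (since 275 mod 8 = 3)
  reciprocity: (111/275) -> -(275/111)
  reduce: (53/111)
  reciprocity: (53/111) -> +(111/53)
  reduce: (5/53)
  reciprocity: (5/53) -> +(53/5)
  reduce: (3/5)
  reciprocity: (3/5) -> +(5/3)
  reduce: (2/3)
  pull out 2: (2/3) = -1  (since 3 mod 8 = 3)
  (1/3) = 1
Product of signs = -1

-1


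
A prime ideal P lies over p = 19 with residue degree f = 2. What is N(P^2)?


N(P^a) = p^(a*f)
= 19^(2*2)
= 19^4
= 130321

130321


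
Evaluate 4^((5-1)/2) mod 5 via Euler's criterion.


p = 5 is prime and the exponent is (p-1)/2 = 2, so by Euler's criterion 4^2 = (4/5) = +1 or -1 mod 5.
Compute by square-and-multiply:
  2 = 2 (binary 10)
  Repeated squaring mod 5: 4^1 = 4, 4^2 = 1
  4^2 = 1 mod 5
Result 1: 4 is a quadratic residue mod 5.
4^2 mod 5 = 1

1


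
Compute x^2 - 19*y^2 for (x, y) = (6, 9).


x^2 - d*y^2
= 6^2 - 19*9^2
= 36 - 1539
= -1503

-1503


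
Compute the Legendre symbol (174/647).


p = 647 is prime, so compute (174/647) with the reciprocity algorithm (Jacobi-symbol steps: pull out 2s via (2/n), flip via reciprocity, reduce):
  pull out 2: (2/647) = +1  (since 647 mod 8 = 7)
  reciprocity: (87/647) -> -(647/87)
  reduce: (38/87)
  pull out 2: (2/87) = +1  (since 87 mod 8 = 7)
  reciprocity: (19/87) -> -(87/19)
  reduce: (11/19)
  reciprocity: (11/19) -> -(19/11)
  reduce: (8/11)
  pull out 2: (2/11) = -1  (since 11 mod 8 = 3)
  pull out 2: (2/11) = -1  (since 11 mod 8 = 3)
  pull out 2: (2/11) = -1  (since 11 mod 8 = 3)
  (1/11) = 1
Product of signs = 1
(174/647) = 1

1


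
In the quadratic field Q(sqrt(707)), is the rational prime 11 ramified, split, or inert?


K = Q(sqrt(707)). Since d mod 4 = 3, disc(K) = 2828.
Check p | disc: 2828 mod 11 = 1.
p does not divide disc. Compute Legendre symbol (d/p):
3^((11-1)/2) mod 11 = 1
(d/p) = 1, so p splits: (p) = P*P' with e=1, f=1, g=2.
Therefore p is split.

split


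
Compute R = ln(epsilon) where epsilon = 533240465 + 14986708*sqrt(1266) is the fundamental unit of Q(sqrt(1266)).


epsilon = 533240465 + 14986708*sqrt(1266)
= 1.0665e+09
R = ln(1.0665e+09)
= 20.7876

20.7876


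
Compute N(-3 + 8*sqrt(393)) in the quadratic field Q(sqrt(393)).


N(a + b*sqrt(d)) = a^2 - d*b^2
= (-3)^2 - (393)*(8)^2
= 9 - 25152
= -25143

-25143


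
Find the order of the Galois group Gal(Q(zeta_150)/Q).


|Gal(Q(zeta_150)/Q)| = phi(150)
= 40

40


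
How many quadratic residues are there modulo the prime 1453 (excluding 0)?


For prime p, the number of non-zero quadratic residues is (p-1)/2.
= (1453-1)/2
= 726

726


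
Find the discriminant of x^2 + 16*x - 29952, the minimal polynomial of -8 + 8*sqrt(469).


The element -8 + 8*sqrt(469) has minimal polynomial:
x^2 + 16*x - 29952
Discriminant = (16)^2 - 4*(-29952)
= 256 + 119808
= 120064

120064


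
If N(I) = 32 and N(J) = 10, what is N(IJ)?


N(IJ) = N(I) * N(J)
= 32 * 10
= 320

320


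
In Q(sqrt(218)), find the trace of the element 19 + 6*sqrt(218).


Tr(a + b*sqrt(d)) = (a + b*sqrt(d)) + (a - b*sqrt(d)) = 2a
= 2 * (19)
= 38

38


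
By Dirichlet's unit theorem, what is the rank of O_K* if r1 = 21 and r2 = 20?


By Dirichlet's unit theorem:
rank = r1 + r2 - 1
= 21 + 20 - 1
= 40

40


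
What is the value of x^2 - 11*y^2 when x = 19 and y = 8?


x^2 - d*y^2
= 19^2 - 11*8^2
= 361 - 704
= -343

-343


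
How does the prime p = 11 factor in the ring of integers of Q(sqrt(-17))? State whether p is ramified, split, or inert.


K = Q(sqrt(-17)). Since d mod 4 = 3, disc(K) = -68.
Check p | disc: -68 mod 11 = 9.
p does not divide disc. Compute Legendre symbol (d/p):
5^((11-1)/2) mod 11 = 1
(d/p) = 1, so p splits: (p) = P*P' with e=1, f=1, g=2.
Therefore p is split.

split


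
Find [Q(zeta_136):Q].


The degree equals Euler's totient phi(136).
136 = 2^3 * 17
phi(136) = 64

64


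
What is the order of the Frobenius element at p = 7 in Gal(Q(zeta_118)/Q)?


The Frobenius at p in Gal(Q(zeta_n)/Q) = (Z/nZ)* is the class of p, so its order is ord_118(7), the smallest k >= 1 with 7^k = 1 mod 118.
n = 118 = 2 * 59, phi(118) = 58; the order divides phi(n).
Divisors of 58: 1, 2, 29, 58
Repeated squaring mod 118: 7^1 = 7, 7^2 = 49, 7^4 = 41, 7^8 = 29, 7^16 = 15, 7^32 = 107
Test divisors in increasing order:
  k=1: 7^1 = 7 mod 118
  k=2: 7^2 = 49 mod 118
  k=29: 7^29 = 15 * 29 * 41 * 7 = 1 mod 118  <- first divisor giving 1
Order = 29

29


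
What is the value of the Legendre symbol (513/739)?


p = 739 is prime, so compute (513/739) with the reciprocity algorithm (Jacobi-symbol steps: pull out 2s via (2/n), flip via reciprocity, reduce):
  reciprocity: (513/739) -> +(739/513)
  reduce: (226/513)
  pull out 2: (2/513) = +1  (since 513 mod 8 = 1)
  reciprocity: (113/513) -> +(513/113)
  reduce: (61/113)
  reciprocity: (61/113) -> +(113/61)
  reduce: (52/61)
  pull out 2: (2/61) = -1  (since 61 mod 8 = 5)
  pull out 2: (2/61) = -1  (since 61 mod 8 = 5)
  reciprocity: (13/61) -> +(61/13)
  reduce: (9/13)
  reciprocity: (9/13) -> +(13/9)
  reduce: (4/9)
  pull out 2: (2/9) = +1  (since 9 mod 8 = 1)
  pull out 2: (2/9) = +1  (since 9 mod 8 = 1)
  (1/9) = 1
Product of signs = 1
(513/739) = 1

1
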